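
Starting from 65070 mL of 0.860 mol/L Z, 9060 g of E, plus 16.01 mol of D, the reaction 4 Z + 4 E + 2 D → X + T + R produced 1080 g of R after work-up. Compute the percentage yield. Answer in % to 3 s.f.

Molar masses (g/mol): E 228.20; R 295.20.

n(Z) = 0.860 × 65070/1000 = 55.96 mol
n(E) = 9060 / 228.20 = 39.70 mol
n(D) = 16.01 mol
n/ν for Z = 55.96/4 = 13.99
n/ν for E = 39.70/4 = 9.925
n/ν for D = 16.01/2 = 8.005
Smallest n/ν is D → limiting reagent.
theoretical n(R) = (1/2) × 16.01 = 8.005 mol → 2363 g
% yield = 1080 / 2363 × 100 = 45.70 %

45.7 %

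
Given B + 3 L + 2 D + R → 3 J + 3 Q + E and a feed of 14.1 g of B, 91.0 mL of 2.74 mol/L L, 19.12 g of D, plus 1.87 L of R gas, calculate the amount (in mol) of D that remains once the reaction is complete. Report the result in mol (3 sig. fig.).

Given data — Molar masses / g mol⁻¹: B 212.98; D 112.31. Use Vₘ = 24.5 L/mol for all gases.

n(B) = 14.10 / 212.98 = 0.06620 mol
n(L) = 2.74 × 91.00/1000 = 0.2493 mol
n(D) = 19.12 / 112.31 = 0.1702 mol
n(R) = 1.870 / 24.5 = 0.07633 mol
n/ν → B: 0.06620, L: 0.08310, D: 0.08510, R: 0.07633; B is limiting.
D consumed = (2/1) × 0.06620 = 0.1324 mol
D remaining = 0.1702 − 0.1324 = 0.03780 mol

0.0378 mol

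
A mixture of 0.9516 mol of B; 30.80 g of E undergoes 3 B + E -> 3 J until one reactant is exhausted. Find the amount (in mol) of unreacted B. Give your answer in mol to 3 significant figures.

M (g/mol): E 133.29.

0.258 mol

n(B) = 0.9516 mol
n(E) = 30.80 / 133.29 = 0.2311 mol
n/ν → B: 0.3172, E: 0.2311; E is limiting.
B consumed = (3/1) × 0.2311 = 0.6933 mol
B remaining = 0.9516 − 0.6933 = 0.2583 mol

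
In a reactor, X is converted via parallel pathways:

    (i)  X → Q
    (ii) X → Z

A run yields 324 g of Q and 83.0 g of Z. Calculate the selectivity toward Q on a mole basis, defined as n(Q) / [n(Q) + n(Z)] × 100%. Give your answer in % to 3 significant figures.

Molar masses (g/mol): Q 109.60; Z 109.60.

79.6 %

n(Q) = 324 / 109.60 = 2.956 mol
n(Z) = 83.0 / 109.60 = 0.7573 mol
selectivity = 2.956/(2.956+0.7573) × 100 = 79.61 %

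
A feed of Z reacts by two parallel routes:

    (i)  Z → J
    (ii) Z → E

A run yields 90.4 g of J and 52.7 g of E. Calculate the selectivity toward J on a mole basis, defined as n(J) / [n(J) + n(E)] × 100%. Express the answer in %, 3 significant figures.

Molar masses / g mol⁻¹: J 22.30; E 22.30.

63.2 %

n(J) = 90.4 / 22.30 = 4.054 mol
n(E) = 52.7 / 22.30 = 2.363 mol
selectivity = 4.054/(4.054+2.363) × 100 = 63.18 %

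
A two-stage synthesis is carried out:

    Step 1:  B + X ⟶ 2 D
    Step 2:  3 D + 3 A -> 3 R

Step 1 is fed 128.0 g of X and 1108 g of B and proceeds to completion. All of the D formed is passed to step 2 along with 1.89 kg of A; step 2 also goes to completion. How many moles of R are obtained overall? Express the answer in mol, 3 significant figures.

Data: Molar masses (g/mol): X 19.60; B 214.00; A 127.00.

10.4 mol

Step 1:
n(X) = 128.0 / 19.60 = 6.531 mol
n(B) = 1108 / 214.00 = 5.178 mol
n/ν for X = 6.531/1 = 6.531
n/ν for B = 5.178/1 = 5.178
Smallest n/ν is B → limiting reagent.
n(D) produced = (2/1) × 5.178 = 10.36 mol
Step 2:
n(D) available = 10.36 mol
n(A) = 1.890×1000 / 127.00 = 14.88 mol
n/ν for D = 10.36/3 = 3.453
n/ν for A = 14.88/3 = 4.960
Smallest n/ν is D → limiting reagent.
n(R) = (3/3) × 10.36 = 10.36 mol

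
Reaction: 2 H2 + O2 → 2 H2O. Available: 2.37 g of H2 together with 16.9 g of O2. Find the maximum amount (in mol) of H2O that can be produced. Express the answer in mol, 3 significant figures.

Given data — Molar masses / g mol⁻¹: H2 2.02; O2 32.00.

1.06 mol

n(H2) = 2.370 / 2.02 = 1.173 mol
n(O2) = 16.90 / 32.00 = 0.5281 mol
n/ν → H2: 0.5865, O2: 0.5281; O2 is limiting.
n(H2O) = (2/1) × 0.5281 = 1.056 mol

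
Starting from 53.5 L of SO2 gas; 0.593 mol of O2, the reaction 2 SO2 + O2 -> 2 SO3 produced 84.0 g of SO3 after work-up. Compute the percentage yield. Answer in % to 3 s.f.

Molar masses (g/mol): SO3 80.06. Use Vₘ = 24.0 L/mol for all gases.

88.5 %

n(SO2) = 53.50 / 24.0 = 2.229 mol
n(O2) = 0.5930 mol
n/ν for SO2 = 2.229/2 = 1.115
n/ν for O2 = 0.5930/1 = 0.5930
Smallest n/ν is O2 → limiting reagent.
theoretical n(SO3) = (2/1) × 0.5930 = 1.186 mol → 94.95 g
% yield = 84.0 / 94.95 × 100 = 88.47 %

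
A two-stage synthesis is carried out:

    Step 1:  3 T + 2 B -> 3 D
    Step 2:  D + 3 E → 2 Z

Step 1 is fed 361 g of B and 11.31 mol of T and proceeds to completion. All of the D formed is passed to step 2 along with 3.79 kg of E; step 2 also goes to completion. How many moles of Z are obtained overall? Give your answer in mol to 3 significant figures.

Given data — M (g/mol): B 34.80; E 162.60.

15.5 mol

Step 1:
n(B) = 361.0 / 34.80 = 10.37 mol
n(T) = 11.31 mol
n/ν for B = 10.37/2 = 5.185
n/ν for T = 11.31/3 = 3.770
Smallest n/ν is T → limiting reagent.
n(D) produced = (3/3) × 11.31 = 11.31 mol
Step 2:
n(D) available = 11.31 mol
n(E) = 3.790×1000 / 162.60 = 23.31 mol
n/ν for D = 11.31/1 = 11.31
n/ν for E = 23.31/3 = 7.770
Smallest n/ν is E → limiting reagent.
n(Z) = (2/3) × 23.31 = 15.54 mol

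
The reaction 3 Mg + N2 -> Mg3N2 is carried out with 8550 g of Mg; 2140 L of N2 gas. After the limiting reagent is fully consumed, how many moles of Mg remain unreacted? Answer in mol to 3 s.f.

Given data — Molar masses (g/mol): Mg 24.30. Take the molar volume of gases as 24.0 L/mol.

84.4 mol

n(Mg) = 8550 / 24.30 = 351.9 mol
n(N2) = 2140 / 24.0 = 89.17 mol
n/ν for Mg = 351.9/3 = 117.3
n/ν for N2 = 89.17/1 = 89.17
Smallest n/ν is N2 → limiting reagent.
Mg consumed = (3/1) × 89.17 = 267.5 mol
Mg remaining = 351.9 − 267.5 = 84.40 mol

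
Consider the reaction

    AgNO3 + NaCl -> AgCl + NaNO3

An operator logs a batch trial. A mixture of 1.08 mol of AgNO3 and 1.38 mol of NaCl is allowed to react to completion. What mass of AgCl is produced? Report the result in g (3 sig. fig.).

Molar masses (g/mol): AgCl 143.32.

155 g

n(AgNO3) = 1.080 mol
n(NaCl) = 1.380 mol
n/ν for AgNO3 = 1.080/1 = 1.080
n/ν for NaCl = 1.380/1 = 1.380
Smallest n/ν is AgNO3 → limiting reagent.
n(AgCl) = (1/1) × 1.080 = 1.080 mol
mass = 1.080 × 143.32 = 154.8 g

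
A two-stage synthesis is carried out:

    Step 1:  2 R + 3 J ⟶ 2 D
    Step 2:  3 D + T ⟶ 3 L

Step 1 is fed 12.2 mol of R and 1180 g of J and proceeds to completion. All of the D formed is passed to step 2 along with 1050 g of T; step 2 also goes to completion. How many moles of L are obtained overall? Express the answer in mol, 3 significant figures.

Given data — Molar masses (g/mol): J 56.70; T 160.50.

12.2 mol

Step 1:
n(R) = 12.20 mol
n(J) = 1180 / 56.70 = 20.81 mol
n/ν for R = 12.20/2 = 6.100
n/ν for J = 20.81/3 = 6.937
Smallest n/ν is R → limiting reagent.
n(D) produced = (2/2) × 12.20 = 12.20 mol
Step 2:
n(D) available = 12.20 mol
n(T) = 1050 / 160.50 = 6.542 mol
n/ν for D = 12.20/3 = 4.067
n/ν for T = 6.542/1 = 6.542
Smallest n/ν is D → limiting reagent.
n(L) = (3/3) × 12.20 = 12.20 mol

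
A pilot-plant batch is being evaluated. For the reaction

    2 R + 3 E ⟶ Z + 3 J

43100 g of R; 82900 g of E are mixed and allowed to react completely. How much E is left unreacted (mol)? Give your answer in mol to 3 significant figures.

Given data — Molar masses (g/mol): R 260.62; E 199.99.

n(R) = 43100 / 260.62 = 165.4 mol
n(E) = 82900 / 199.99 = 414.5 mol
n/ν → R: 82.70, E: 138.2; R is limiting.
E consumed = (3/2) × 165.4 = 248.1 mol
E remaining = 414.5 − 248.1 = 166.4 mol

166 mol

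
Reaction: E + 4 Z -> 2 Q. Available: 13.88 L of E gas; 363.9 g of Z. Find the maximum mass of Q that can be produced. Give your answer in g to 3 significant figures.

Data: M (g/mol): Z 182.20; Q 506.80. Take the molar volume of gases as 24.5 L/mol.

n(E) = 13.88 / 24.5 = 0.5665 mol
n(Z) = 363.9 / 182.20 = 1.997 mol
n/ν → E: 0.5665, Z: 0.4993; Z is limiting.
n(Q) = (2/4) × 1.997 = 0.9985 mol
mass = 0.9985 × 506.80 = 506.0 g

506 g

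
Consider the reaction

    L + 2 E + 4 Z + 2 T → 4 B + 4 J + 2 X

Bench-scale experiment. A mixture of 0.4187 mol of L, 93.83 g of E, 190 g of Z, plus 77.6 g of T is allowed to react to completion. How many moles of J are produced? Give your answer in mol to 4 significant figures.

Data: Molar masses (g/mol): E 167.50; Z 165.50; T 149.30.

1.040 mol

n(L) = 0.4187 mol
n(E) = 93.83 / 167.50 = 0.5602 mol
n(Z) = 190.0 / 165.50 = 1.148 mol
n(T) = 77.60 / 149.30 = 0.5198 mol
n/ν → L: 0.4187, E: 0.2801, Z: 0.2870, T: 0.2599; T is limiting.
n(J) = (4/2) × 0.5198 = 1.040 mol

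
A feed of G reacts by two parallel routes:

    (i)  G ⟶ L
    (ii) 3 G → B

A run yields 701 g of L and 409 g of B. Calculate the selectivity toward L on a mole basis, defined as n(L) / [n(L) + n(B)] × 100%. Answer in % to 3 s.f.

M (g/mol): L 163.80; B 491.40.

n(L) = 701 / 163.80 = 4.280 mol
n(B) = 409 / 491.40 = 0.8323 mol
selectivity = 4.280/(4.280+0.8323) × 100 = 83.72 %

83.7 %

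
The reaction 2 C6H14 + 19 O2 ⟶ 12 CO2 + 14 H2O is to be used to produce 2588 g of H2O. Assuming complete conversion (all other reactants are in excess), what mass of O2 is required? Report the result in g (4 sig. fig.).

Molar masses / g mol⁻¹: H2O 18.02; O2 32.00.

6237 g

n(H2O) = 2588 / 18.02 = 143.6 mol
n(O2) = (19/14) × 143.6 = 194.9 mol
mass = 194.9 × 32.00 = 6237 g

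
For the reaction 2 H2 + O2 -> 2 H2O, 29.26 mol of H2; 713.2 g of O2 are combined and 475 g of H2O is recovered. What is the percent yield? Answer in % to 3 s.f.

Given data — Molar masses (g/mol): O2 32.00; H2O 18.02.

n(H2) = 29.26 mol
n(O2) = 713.2 / 32.00 = 22.29 mol
n/ν for H2 = 29.26/2 = 14.63
n/ν for O2 = 22.29/1 = 22.29
Smallest n/ν is H2 → limiting reagent.
theoretical n(H2O) = (2/2) × 29.26 = 29.26 mol → 527.3 g
% yield = 475 / 527.3 × 100 = 90.08 %

90.1 %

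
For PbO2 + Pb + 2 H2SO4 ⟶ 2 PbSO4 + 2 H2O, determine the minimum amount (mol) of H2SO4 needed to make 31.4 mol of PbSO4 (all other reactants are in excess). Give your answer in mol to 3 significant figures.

n(PbSO4) = 31.40 mol
n(H2SO4) = (2/2) × 31.40 = 31.40 mol

31.4 mol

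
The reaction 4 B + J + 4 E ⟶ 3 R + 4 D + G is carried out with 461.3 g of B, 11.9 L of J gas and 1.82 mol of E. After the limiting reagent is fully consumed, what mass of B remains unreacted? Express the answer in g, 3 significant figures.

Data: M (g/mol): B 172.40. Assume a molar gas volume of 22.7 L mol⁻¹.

n(B) = 461.3 / 172.40 = 2.676 mol
n(J) = 11.90 / 22.7 = 0.5242 mol
n(E) = 1.820 mol
n/ν for B = 2.676/4 = 0.6690
n/ν for J = 0.5242/1 = 0.5242
n/ν for E = 1.820/4 = 0.4550
Smallest n/ν is E → limiting reagent.
B consumed = (4/4) × 1.820 = 1.820 mol
B remaining = 2.676 − 1.820 = 0.8560 mol
mass = 0.8560 × 172.40 = 147.6 g

148 g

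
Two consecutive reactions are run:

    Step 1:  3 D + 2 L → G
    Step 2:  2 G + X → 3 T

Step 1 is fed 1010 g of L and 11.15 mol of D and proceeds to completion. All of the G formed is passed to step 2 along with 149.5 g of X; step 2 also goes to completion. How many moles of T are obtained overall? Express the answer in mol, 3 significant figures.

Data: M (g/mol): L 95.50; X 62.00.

Step 1:
n(L) = 1010 / 95.50 = 10.58 mol
n(D) = 11.15 mol
n/ν for L = 10.58/2 = 5.290
n/ν for D = 11.15/3 = 3.717
Smallest n/ν is D → limiting reagent.
n(G) produced = (1/3) × 11.15 = 3.717 mol
Step 2:
n(G) available = 3.717 mol
n(X) = 149.5 / 62.00 = 2.411 mol
n/ν for G = 3.717/2 = 1.859
n/ν for X = 2.411/1 = 2.411
Smallest n/ν is G → limiting reagent.
n(T) = (3/2) × 3.717 = 5.576 mol

5.58 mol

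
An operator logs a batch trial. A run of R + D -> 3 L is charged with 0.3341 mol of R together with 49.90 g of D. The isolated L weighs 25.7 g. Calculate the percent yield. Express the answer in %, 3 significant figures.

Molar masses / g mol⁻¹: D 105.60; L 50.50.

50.8 %

n(R) = 0.3341 mol
n(D) = 49.90 / 105.60 = 0.4725 mol
n/ν for R = 0.3341/1 = 0.3341
n/ν for D = 0.4725/1 = 0.4725
Smallest n/ν is R → limiting reagent.
theoretical n(L) = (3/1) × 0.3341 = 1.002 mol → 50.60 g
% yield = 25.7 / 50.60 × 100 = 50.79 %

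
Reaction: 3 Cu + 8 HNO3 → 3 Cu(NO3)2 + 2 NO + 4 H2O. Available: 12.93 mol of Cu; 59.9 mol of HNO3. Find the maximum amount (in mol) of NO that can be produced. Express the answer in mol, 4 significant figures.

n(Cu) = 12.93 mol
n(HNO3) = 59.90 mol
n/ν for Cu = 12.93/3 = 4.310
n/ν for HNO3 = 59.90/8 = 7.488
Smallest n/ν is Cu → limiting reagent.
n(NO) = (2/3) × 12.93 = 8.620 mol

8.620 mol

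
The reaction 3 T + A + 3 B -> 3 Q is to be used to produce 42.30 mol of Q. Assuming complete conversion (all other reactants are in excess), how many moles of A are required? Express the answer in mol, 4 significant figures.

14.10 mol

n(Q) = 42.30 mol
n(A) = (1/3) × 42.30 = 14.10 mol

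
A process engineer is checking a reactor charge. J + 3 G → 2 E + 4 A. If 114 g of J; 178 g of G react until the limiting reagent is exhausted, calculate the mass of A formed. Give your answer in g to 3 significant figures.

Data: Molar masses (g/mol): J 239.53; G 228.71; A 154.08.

160 g

n(J) = 114.0 / 239.53 = 0.4759 mol
n(G) = 178.0 / 228.71 = 0.7783 mol
n/ν for J = 0.4759/1 = 0.4759
n/ν for G = 0.7783/3 = 0.2594
Smallest n/ν is G → limiting reagent.
n(A) = (4/3) × 0.7783 = 1.038 mol
mass = 1.038 × 154.08 = 159.9 g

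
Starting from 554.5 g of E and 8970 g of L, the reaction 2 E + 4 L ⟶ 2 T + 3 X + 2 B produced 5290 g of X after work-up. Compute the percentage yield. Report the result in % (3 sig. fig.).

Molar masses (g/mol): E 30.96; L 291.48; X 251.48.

91.1 %

n(E) = 554.5 / 30.96 = 17.91 mol
n(L) = 8970 / 291.48 = 30.77 mol
n/ν → E: 8.955, L: 7.693; L is limiting.
theoretical n(X) = (3/4) × 30.77 = 23.08 mol → 5804 g
% yield = 5290 / 5804 × 100 = 91.14 %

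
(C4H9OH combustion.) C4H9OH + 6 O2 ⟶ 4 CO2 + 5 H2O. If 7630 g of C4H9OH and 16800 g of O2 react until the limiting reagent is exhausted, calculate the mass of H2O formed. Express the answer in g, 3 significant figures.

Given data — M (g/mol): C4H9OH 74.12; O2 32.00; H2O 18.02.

n(C4H9OH) = 7630 / 74.12 = 102.9 mol
n(O2) = 16800 / 32.00 = 525.0 mol
n/ν for C4H9OH = 102.9/1 = 102.9
n/ν for O2 = 525.0/6 = 87.50
Smallest n/ν is O2 → limiting reagent.
n(H2O) = (5/6) × 525.0 = 437.5 mol
mass = 437.5 × 18.02 = 7884 g

7880 g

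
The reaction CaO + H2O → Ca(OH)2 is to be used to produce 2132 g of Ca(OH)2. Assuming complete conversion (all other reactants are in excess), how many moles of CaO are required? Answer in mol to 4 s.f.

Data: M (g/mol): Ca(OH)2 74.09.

28.78 mol

n(Ca(OH)2) = 2132 / 74.09 = 28.78 mol
n(CaO) = (1/1) × 28.78 = 28.78 mol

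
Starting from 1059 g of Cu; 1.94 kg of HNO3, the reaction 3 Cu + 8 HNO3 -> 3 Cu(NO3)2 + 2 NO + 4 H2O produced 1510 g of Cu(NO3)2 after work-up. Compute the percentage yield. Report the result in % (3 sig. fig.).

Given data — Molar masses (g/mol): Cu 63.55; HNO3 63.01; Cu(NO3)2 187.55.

n(Cu) = 1059 / 63.55 = 16.66 mol
n(HNO3) = 1.940×1000 / 63.01 = 30.79 mol
n/ν for Cu = 16.66/3 = 5.553
n/ν for HNO3 = 30.79/8 = 3.849
Smallest n/ν is HNO3 → limiting reagent.
theoretical n(Cu(NO3)2) = (3/8) × 30.79 = 11.55 mol → 2166 g
% yield = 1510 / 2166 × 100 = 69.71 %

69.7 %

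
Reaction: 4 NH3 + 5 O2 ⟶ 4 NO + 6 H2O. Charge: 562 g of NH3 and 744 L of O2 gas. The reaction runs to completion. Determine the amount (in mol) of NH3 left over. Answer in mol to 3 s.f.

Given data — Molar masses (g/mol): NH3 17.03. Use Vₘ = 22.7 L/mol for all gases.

n(NH3) = 562.0 / 17.03 = 33.00 mol
n(O2) = 744.0 / 22.7 = 32.78 mol
n/ν for NH3 = 33.00/4 = 8.250
n/ν for O2 = 32.78/5 = 6.556
Smallest n/ν is O2 → limiting reagent.
NH3 consumed = (4/5) × 32.78 = 26.22 mol
NH3 remaining = 33.00 − 26.22 = 6.780 mol

6.78 mol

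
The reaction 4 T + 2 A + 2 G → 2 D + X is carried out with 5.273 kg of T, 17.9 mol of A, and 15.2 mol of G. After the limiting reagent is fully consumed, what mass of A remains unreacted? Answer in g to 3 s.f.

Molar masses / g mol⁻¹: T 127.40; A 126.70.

n(T) = 5.273×1000 / 127.40 = 41.39 mol
n(A) = 17.90 mol
n(G) = 15.20 mol
n/ν for T = 41.39/4 = 10.35
n/ν for A = 17.90/2 = 8.950
n/ν for G = 15.20/2 = 7.600
Smallest n/ν is G → limiting reagent.
A consumed = (2/2) × 15.20 = 15.20 mol
A remaining = 17.90 − 15.20 = 2.700 mol
mass = 2.700 × 126.70 = 342.1 g

342 g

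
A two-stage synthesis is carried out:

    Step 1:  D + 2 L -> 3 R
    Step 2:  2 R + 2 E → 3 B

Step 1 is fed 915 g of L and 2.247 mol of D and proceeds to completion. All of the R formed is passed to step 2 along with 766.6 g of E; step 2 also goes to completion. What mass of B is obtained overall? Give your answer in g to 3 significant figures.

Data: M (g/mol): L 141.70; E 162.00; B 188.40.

Step 1:
n(L) = 915.0 / 141.70 = 6.457 mol
n(D) = 2.247 mol
n/ν for L = 6.457/2 = 3.229
n/ν for D = 2.247/1 = 2.247
Smallest n/ν is D → limiting reagent.
n(R) produced = (3/1) × 2.247 = 6.741 mol
Step 2:
n(R) available = 6.741 mol
n(E) = 766.6 / 162.00 = 4.732 mol
n/ν for R = 6.741/2 = 3.371
n/ν for E = 4.732/2 = 2.366
Smallest n/ν is E → limiting reagent.
n(B) = (3/2) × 4.732 = 7.098 mol
mass = 7.098 × 188.40 = 1337 g

1340 g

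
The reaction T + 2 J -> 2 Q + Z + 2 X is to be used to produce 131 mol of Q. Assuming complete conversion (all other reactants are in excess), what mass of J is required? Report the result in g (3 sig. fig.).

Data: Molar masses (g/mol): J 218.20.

28600 g

n(Q) = 131.0 mol
n(J) = (2/2) × 131.0 = 131.0 mol
mass = 131.0 × 218.20 = 28580 g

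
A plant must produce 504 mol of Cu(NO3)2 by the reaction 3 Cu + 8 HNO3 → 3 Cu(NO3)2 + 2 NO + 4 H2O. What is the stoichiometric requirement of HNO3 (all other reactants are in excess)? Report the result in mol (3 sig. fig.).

1340 mol

n(Cu(NO3)2) = 504.0 mol
n(HNO3) = (8/3) × 504.0 = 1344 mol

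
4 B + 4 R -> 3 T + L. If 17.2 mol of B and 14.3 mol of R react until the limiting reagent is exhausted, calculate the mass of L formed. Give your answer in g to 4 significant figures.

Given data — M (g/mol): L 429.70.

n(B) = 17.20 mol
n(R) = 14.30 mol
n/ν → B: 4.300, R: 3.575; R is limiting.
n(L) = (1/4) × 14.30 = 3.575 mol
mass = 3.575 × 429.70 = 1536 g

1536 g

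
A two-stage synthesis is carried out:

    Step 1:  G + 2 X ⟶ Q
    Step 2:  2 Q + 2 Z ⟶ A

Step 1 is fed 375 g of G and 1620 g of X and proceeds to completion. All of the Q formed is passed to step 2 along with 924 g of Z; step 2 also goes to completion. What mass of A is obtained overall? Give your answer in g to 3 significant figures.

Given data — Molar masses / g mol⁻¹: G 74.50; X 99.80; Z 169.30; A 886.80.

Step 1:
n(G) = 375.0 / 74.50 = 5.034 mol
n(X) = 1620 / 99.80 = 16.23 mol
n/ν → G: 5.034, X: 8.115; G is limiting.
n(Q) produced = (1/1) × 5.034 = 5.034 mol
Step 2:
n(Q) available = 5.034 mol
n(Z) = 924.0 / 169.30 = 5.458 mol
n/ν → Q: 2.517, Z: 2.729; Q is limiting.
n(A) = (1/2) × 5.034 = 2.517 mol
mass = 2.517 × 886.80 = 2232 g

2230 g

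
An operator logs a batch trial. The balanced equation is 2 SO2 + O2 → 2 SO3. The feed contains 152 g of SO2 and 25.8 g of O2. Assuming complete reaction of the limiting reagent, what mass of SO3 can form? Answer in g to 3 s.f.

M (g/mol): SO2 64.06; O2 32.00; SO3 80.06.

129 g

n(SO2) = 152.0 / 64.06 = 2.373 mol
n(O2) = 25.80 / 32.00 = 0.8063 mol
n/ν → SO2: 1.187, O2: 0.8063; O2 is limiting.
n(SO3) = (2/1) × 0.8063 = 1.613 mol
mass = 1.613 × 80.06 = 129.1 g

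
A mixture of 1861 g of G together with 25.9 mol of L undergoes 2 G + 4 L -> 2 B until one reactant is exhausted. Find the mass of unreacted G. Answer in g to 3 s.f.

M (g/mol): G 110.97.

424 g

n(G) = 1861 / 110.97 = 16.77 mol
n(L) = 25.90 mol
n/ν for G = 16.77/2 = 8.385
n/ν for L = 25.90/4 = 6.475
Smallest n/ν is L → limiting reagent.
G consumed = (2/4) × 25.90 = 12.95 mol
G remaining = 16.77 − 12.95 = 3.820 mol
mass = 3.820 × 110.97 = 423.9 g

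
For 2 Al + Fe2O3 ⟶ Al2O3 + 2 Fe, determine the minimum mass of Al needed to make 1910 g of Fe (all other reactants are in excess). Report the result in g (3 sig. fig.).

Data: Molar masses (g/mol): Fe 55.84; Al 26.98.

n(Fe) = 1910 / 55.84 = 34.20 mol
n(Al) = (2/2) × 34.20 = 34.20 mol
mass = 34.20 × 26.98 = 922.7 g

923 g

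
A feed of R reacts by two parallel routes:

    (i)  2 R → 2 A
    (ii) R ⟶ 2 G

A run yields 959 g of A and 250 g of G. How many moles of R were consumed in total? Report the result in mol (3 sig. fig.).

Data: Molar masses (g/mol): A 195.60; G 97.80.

6.18 mol

n(A) = 959 / 195.60 = 4.903 mol
n(G) = 250 / 97.80 = 2.556 mol
n(R) via (i) = (2/2)×4.903 = 4.903 mol
n(R) via (ii) = (1/2)×2.556 = 1.278 mol
total n(R) = 4.903 + 1.278 = 6.181 mol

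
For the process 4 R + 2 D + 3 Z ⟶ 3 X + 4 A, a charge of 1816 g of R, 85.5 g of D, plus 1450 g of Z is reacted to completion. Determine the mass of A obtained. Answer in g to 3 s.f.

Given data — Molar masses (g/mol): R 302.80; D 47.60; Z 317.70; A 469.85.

1690 g

n(R) = 1816 / 302.80 = 5.997 mol
n(D) = 85.50 / 47.60 = 1.796 mol
n(Z) = 1450 / 317.70 = 4.564 mol
n/ν → R: 1.499, D: 0.8980, Z: 1.521; D is limiting.
n(A) = (4/2) × 1.796 = 3.592 mol
mass = 3.592 × 469.85 = 1688 g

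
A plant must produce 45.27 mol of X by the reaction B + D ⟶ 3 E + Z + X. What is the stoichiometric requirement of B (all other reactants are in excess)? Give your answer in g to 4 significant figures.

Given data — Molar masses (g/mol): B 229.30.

10380 g

n(X) = 45.27 mol
n(B) = (1/1) × 45.27 = 45.27 mol
mass = 45.27 × 229.30 = 10380 g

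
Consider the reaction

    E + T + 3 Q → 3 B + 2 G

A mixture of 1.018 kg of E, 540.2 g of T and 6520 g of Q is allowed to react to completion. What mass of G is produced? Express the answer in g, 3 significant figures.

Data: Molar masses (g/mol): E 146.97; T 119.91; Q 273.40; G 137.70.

n(E) = 1.018×1000 / 146.97 = 6.927 mol
n(T) = 540.2 / 119.91 = 4.505 mol
n(Q) = 6520 / 273.40 = 23.85 mol
n/ν → E: 6.927, T: 4.505, Q: 7.950; T is limiting.
n(G) = (2/1) × 4.505 = 9.010 mol
mass = 9.010 × 137.70 = 1241 g

1240 g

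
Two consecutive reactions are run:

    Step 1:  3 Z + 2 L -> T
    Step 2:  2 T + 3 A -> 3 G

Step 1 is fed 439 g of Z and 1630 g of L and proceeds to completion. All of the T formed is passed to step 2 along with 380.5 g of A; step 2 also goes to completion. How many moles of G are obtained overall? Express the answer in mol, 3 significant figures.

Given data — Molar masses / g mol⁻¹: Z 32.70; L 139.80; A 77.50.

4.91 mol

Step 1:
n(Z) = 439.0 / 32.70 = 13.43 mol
n(L) = 1630 / 139.80 = 11.66 mol
n/ν for Z = 13.43/3 = 4.477
n/ν for L = 11.66/2 = 5.830
Smallest n/ν is Z → limiting reagent.
n(T) produced = (1/3) × 13.43 = 4.477 mol
Step 2:
n(T) available = 4.477 mol
n(A) = 380.5 / 77.50 = 4.910 mol
n/ν for T = 4.477/2 = 2.239
n/ν for A = 4.910/3 = 1.637
Smallest n/ν is A → limiting reagent.
n(G) = (3/3) × 4.910 = 4.910 mol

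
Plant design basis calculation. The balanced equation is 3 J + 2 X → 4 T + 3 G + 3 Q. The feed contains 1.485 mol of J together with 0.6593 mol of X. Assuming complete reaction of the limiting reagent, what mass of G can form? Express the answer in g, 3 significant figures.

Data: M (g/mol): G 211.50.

n(J) = 1.485 mol
n(X) = 0.6593 mol
n/ν → J: 0.4950, X: 0.3297; X is limiting.
n(G) = (3/2) × 0.6593 = 0.9890 mol
mass = 0.9890 × 211.50 = 209.2 g

209 g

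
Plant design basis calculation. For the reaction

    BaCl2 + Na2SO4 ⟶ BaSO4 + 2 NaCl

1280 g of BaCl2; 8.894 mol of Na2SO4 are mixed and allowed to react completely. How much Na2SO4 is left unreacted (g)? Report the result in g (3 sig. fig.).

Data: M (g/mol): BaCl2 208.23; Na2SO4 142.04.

n(BaCl2) = 1280 / 208.23 = 6.147 mol
n(Na2SO4) = 8.894 mol
n/ν for BaCl2 = 6.147/1 = 6.147
n/ν for Na2SO4 = 8.894/1 = 8.894
Smallest n/ν is BaCl2 → limiting reagent.
Na2SO4 consumed = (1/1) × 6.147 = 6.147 mol
Na2SO4 remaining = 8.894 − 6.147 = 2.747 mol
mass = 2.747 × 142.04 = 390.2 g

390 g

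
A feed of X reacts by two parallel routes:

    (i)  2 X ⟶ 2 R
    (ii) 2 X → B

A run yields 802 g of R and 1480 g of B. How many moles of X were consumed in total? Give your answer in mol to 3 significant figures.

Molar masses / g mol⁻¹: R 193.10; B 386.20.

11.8 mol

n(R) = 802 / 193.10 = 4.153 mol
n(B) = 1480 / 386.20 = 3.832 mol
n(X) via (i) = (2/2)×4.153 = 4.153 mol
n(X) via (ii) = (2/1)×3.832 = 7.664 mol
total n(X) = 4.153 + 7.664 = 11.82 mol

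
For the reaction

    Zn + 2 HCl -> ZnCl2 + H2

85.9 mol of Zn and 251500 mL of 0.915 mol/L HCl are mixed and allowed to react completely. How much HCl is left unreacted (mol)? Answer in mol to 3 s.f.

n(Zn) = 85.90 mol
n(HCl) = 0.915 × 251500/1000 = 230.1 mol
n/ν for Zn = 85.90/1 = 85.90
n/ν for HCl = 230.1/2 = 115.1
Smallest n/ν is Zn → limiting reagent.
HCl consumed = (2/1) × 85.90 = 171.8 mol
HCl remaining = 230.1 − 171.8 = 58.30 mol

58.3 mol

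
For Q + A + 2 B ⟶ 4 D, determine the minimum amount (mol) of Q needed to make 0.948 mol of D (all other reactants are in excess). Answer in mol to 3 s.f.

0.237 mol

n(D) = 0.9480 mol
n(Q) = (1/4) × 0.9480 = 0.2370 mol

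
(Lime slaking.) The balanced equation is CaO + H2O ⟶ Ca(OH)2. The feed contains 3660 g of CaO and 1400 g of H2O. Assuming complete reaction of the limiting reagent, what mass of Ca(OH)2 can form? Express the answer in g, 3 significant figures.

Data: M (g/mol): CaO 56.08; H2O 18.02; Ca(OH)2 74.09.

4840 g

n(CaO) = 3660 / 56.08 = 65.26 mol
n(H2O) = 1400 / 18.02 = 77.69 mol
n/ν for CaO = 65.26/1 = 65.26
n/ν for H2O = 77.69/1 = 77.69
Smallest n/ν is CaO → limiting reagent.
n(Ca(OH)2) = (1/1) × 65.26 = 65.26 mol
mass = 65.26 × 74.09 = 4835 g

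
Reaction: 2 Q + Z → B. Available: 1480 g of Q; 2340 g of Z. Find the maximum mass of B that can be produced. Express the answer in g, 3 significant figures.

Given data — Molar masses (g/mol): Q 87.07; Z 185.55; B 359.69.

3060 g

n(Q) = 1480 / 87.07 = 17.00 mol
n(Z) = 2340 / 185.55 = 12.61 mol
n/ν for Q = 17.00/2 = 8.500
n/ν for Z = 12.61/1 = 12.61
Smallest n/ν is Q → limiting reagent.
n(B) = (1/2) × 17.00 = 8.500 mol
mass = 8.500 × 359.69 = 3057 g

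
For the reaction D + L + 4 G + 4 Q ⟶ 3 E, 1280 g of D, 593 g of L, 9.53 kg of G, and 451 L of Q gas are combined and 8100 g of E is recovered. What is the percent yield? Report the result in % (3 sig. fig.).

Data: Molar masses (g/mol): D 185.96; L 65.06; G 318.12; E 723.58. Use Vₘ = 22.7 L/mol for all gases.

75.1 %

n(D) = 1280 / 185.96 = 6.883 mol
n(L) = 593.0 / 65.06 = 9.115 mol
n(G) = 9.530×1000 / 318.12 = 29.96 mol
n(Q) = 451.0 / 22.7 = 19.87 mol
n/ν for D = 6.883/1 = 6.883
n/ν for L = 9.115/1 = 9.115
n/ν for G = 29.96/4 = 7.490
n/ν for Q = 19.87/4 = 4.968
Smallest n/ν is Q → limiting reagent.
theoretical n(E) = (3/4) × 19.87 = 14.90 mol → 10780 g
% yield = 8100 / 10780 × 100 = 75.14 %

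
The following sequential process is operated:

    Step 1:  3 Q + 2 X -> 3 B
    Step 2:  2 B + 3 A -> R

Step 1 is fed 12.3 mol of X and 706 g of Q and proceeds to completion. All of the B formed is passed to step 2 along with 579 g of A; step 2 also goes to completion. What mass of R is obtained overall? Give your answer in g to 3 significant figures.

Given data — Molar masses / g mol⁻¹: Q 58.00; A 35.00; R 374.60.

Step 1:
n(X) = 12.30 mol
n(Q) = 706.0 / 58.00 = 12.17 mol
n/ν for X = 12.30/2 = 6.150
n/ν for Q = 12.17/3 = 4.057
Smallest n/ν is Q → limiting reagent.
n(B) produced = (3/3) × 12.17 = 12.17 mol
Step 2:
n(B) available = 12.17 mol
n(A) = 579.0 / 35.00 = 16.54 mol
n/ν for B = 12.17/2 = 6.085
n/ν for A = 16.54/3 = 5.513
Smallest n/ν is A → limiting reagent.
n(R) = (1/3) × 16.54 = 5.513 mol
mass = 5.513 × 374.60 = 2065 g

2070 g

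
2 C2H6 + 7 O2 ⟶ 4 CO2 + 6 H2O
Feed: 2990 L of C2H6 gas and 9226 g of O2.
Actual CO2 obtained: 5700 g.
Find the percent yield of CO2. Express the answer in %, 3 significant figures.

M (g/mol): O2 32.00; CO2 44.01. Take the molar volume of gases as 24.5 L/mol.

78.6 %

n(C2H6) = 2990 / 24.5 = 122.0 mol
n(O2) = 9226 / 32.00 = 288.3 mol
n/ν → C2H6: 61.00, O2: 41.19; O2 is limiting.
theoretical n(CO2) = (4/7) × 288.3 = 164.7 mol → 7248 g
% yield = 5700 / 7248 × 100 = 78.64 %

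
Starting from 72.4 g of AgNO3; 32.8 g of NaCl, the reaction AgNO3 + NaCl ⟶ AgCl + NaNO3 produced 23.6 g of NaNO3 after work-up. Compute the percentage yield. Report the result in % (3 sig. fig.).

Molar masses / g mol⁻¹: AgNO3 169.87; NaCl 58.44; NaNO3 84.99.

n(AgNO3) = 72.40 / 169.87 = 0.4262 mol
n(NaCl) = 32.80 / 58.44 = 0.5613 mol
n/ν → AgNO3: 0.4262, NaCl: 0.5613; AgNO3 is limiting.
theoretical n(NaNO3) = (1/1) × 0.4262 = 0.4262 mol → 36.22 g
% yield = 23.6 / 36.22 × 100 = 65.16 %

65.2 %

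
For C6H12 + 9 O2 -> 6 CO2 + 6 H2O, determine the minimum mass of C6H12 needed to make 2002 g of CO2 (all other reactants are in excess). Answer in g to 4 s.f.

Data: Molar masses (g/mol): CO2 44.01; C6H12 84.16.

638.1 g

n(CO2) = 2002 / 44.01 = 45.49 mol
n(C6H12) = (1/6) × 45.49 = 7.582 mol
mass = 7.582 × 84.16 = 638.1 g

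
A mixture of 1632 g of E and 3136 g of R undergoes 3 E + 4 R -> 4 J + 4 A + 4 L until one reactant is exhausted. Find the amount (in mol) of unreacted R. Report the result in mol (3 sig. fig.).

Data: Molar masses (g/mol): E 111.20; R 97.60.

12.6 mol

n(E) = 1632 / 111.20 = 14.68 mol
n(R) = 3136 / 97.60 = 32.13 mol
n/ν for E = 14.68/3 = 4.893
n/ν for R = 32.13/4 = 8.033
Smallest n/ν is E → limiting reagent.
R consumed = (4/3) × 14.68 = 19.57 mol
R remaining = 32.13 − 19.57 = 12.56 mol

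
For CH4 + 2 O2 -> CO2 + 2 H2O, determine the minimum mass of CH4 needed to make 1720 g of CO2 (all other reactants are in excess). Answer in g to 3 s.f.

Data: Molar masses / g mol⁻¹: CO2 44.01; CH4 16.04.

n(CO2) = 1720 / 44.01 = 39.08 mol
n(CH4) = (1/1) × 39.08 = 39.08 mol
mass = 39.08 × 16.04 = 626.8 g

627 g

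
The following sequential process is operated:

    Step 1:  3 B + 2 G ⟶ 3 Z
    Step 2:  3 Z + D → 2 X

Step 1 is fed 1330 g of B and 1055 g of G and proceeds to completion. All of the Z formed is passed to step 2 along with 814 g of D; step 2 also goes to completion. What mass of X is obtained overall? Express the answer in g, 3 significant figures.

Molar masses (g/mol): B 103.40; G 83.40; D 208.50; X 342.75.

Step 1:
n(B) = 1330 / 103.40 = 12.86 mol
n(G) = 1055 / 83.40 = 12.65 mol
n/ν for B = 12.86/3 = 4.287
n/ν for G = 12.65/2 = 6.325
Smallest n/ν is B → limiting reagent.
n(Z) produced = (3/3) × 12.86 = 12.86 mol
Step 2:
n(Z) available = 12.86 mol
n(D) = 814.0 / 208.50 = 3.904 mol
n/ν for Z = 12.86/3 = 4.287
n/ν for D = 3.904/1 = 3.904
Smallest n/ν is D → limiting reagent.
n(X) = (2/1) × 3.904 = 7.808 mol
mass = 7.808 × 342.75 = 2676 g

2680 g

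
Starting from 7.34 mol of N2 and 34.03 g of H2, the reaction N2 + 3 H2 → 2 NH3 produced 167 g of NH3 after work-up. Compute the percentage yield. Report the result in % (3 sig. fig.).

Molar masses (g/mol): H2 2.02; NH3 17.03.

87.3 %

n(N2) = 7.340 mol
n(H2) = 34.03 / 2.02 = 16.85 mol
n/ν for N2 = 7.340/1 = 7.340
n/ν for H2 = 16.85/3 = 5.617
Smallest n/ν is H2 → limiting reagent.
theoretical n(NH3) = (2/3) × 16.85 = 11.23 mol → 191.2 g
% yield = 167 / 191.2 × 100 = 87.34 %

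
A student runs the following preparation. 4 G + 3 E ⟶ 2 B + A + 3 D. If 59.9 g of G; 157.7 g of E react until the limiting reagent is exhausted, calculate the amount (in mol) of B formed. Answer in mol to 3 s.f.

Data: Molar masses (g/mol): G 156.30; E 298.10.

n(G) = 59.90 / 156.30 = 0.3832 mol
n(E) = 157.7 / 298.10 = 0.5290 mol
n/ν → G: 0.09580, E: 0.1763; G is limiting.
n(B) = (2/4) × 0.3832 = 0.1916 mol

0.192 mol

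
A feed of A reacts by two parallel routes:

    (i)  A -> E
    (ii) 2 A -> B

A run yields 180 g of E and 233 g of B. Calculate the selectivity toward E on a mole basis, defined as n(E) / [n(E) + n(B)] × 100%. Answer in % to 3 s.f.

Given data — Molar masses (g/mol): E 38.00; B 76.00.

n(E) = 180 / 38.00 = 4.737 mol
n(B) = 233 / 76.00 = 3.066 mol
selectivity = 4.737/(4.737+3.066) × 100 = 60.71 %

60.7 %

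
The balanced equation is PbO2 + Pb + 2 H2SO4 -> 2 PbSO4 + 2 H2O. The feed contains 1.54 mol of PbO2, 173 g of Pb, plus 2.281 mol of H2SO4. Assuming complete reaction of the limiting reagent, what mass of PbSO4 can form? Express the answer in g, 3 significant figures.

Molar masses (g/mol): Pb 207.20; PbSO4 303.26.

n(PbO2) = 1.540 mol
n(Pb) = 173.0 / 207.20 = 0.8349 mol
n(H2SO4) = 2.281 mol
n/ν for PbO2 = 1.540/1 = 1.540
n/ν for Pb = 0.8349/1 = 0.8349
n/ν for H2SO4 = 2.281/2 = 1.141
Smallest n/ν is Pb → limiting reagent.
n(PbSO4) = (2/1) × 0.8349 = 1.670 mol
mass = 1.670 × 303.26 = 506.4 g

506 g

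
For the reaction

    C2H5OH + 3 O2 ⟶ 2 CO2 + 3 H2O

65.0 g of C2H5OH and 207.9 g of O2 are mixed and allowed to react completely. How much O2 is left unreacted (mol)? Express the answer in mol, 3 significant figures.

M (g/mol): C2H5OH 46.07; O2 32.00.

2.26 mol

n(C2H5OH) = 65.00 / 46.07 = 1.411 mol
n(O2) = 207.9 / 32.00 = 6.497 mol
n/ν → C2H5OH: 1.411, O2: 2.166; C2H5OH is limiting.
O2 consumed = (3/1) × 1.411 = 4.233 mol
O2 remaining = 6.497 − 4.233 = 2.264 mol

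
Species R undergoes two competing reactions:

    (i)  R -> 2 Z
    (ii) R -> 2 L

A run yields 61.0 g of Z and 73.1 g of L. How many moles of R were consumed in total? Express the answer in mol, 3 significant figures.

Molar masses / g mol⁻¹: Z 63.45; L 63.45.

n(Z) = 61.0 / 63.45 = 0.9614 mol
n(L) = 73.1 / 63.45 = 1.152 mol
n(R) via (i) = (1/2)×0.9614 = 0.4807 mol
n(R) via (ii) = (1/2)×1.152 = 0.5760 mol
total n(R) = 0.4807 + 0.5760 = 1.057 mol

1.06 mol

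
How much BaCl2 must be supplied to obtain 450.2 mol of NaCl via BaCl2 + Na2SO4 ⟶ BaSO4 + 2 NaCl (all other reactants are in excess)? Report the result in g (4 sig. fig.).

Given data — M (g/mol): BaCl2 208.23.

46870 g

n(NaCl) = 450.2 mol
n(BaCl2) = (1/2) × 450.2 = 225.1 mol
mass = 225.1 × 208.23 = 46870 g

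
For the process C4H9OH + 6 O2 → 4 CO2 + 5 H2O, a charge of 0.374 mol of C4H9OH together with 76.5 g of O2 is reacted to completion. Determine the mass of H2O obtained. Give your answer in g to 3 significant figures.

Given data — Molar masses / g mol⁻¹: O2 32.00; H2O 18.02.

n(C4H9OH) = 0.3740 mol
n(O2) = 76.50 / 32.00 = 2.391 mol
n/ν for C4H9OH = 0.3740/1 = 0.3740
n/ν for O2 = 2.391/6 = 0.3985
Smallest n/ν is C4H9OH → limiting reagent.
n(H2O) = (5/1) × 0.3740 = 1.870 mol
mass = 1.870 × 18.02 = 33.70 g

33.7 g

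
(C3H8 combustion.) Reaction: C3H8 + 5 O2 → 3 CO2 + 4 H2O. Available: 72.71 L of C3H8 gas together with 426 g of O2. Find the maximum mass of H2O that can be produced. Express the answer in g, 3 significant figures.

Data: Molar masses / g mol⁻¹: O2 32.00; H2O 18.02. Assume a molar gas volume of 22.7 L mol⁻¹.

n(C3H8) = 72.71 / 22.7 = 3.203 mol
n(O2) = 426.0 / 32.00 = 13.31 mol
n/ν → C3H8: 3.203, O2: 2.662; O2 is limiting.
n(H2O) = (4/5) × 13.31 = 10.65 mol
mass = 10.65 × 18.02 = 191.9 g

192 g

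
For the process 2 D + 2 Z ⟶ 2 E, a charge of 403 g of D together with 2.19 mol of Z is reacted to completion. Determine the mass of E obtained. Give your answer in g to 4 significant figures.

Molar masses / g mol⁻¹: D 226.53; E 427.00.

759.6 g

n(D) = 403.0 / 226.53 = 1.779 mol
n(Z) = 2.190 mol
n/ν for D = 1.779/2 = 0.8895
n/ν for Z = 2.190/2 = 1.095
Smallest n/ν is D → limiting reagent.
n(E) = (2/2) × 1.779 = 1.779 mol
mass = 1.779 × 427.00 = 759.6 g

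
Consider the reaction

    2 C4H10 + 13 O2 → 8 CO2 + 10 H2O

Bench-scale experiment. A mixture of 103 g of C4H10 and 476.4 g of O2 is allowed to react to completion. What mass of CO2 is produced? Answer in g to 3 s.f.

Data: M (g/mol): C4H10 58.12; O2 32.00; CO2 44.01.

n(C4H10) = 103.0 / 58.12 = 1.772 mol
n(O2) = 476.4 / 32.00 = 14.89 mol
n/ν → C4H10: 0.8860, O2: 1.145; C4H10 is limiting.
n(CO2) = (8/2) × 1.772 = 7.088 mol
mass = 7.088 × 44.01 = 311.9 g

312 g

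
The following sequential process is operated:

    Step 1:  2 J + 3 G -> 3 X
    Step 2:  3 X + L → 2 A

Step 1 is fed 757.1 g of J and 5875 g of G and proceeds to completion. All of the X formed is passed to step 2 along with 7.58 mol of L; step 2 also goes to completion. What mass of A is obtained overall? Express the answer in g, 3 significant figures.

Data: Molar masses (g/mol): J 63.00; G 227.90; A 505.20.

Step 1:
n(J) = 757.1 / 63.00 = 12.02 mol
n(G) = 5875 / 227.90 = 25.78 mol
n/ν for J = 12.02/2 = 6.010
n/ν for G = 25.78/3 = 8.593
Smallest n/ν is J → limiting reagent.
n(X) produced = (3/2) × 12.02 = 18.03 mol
Step 2:
n(X) available = 18.03 mol
n(L) = 7.580 mol
n/ν for X = 18.03/3 = 6.010
n/ν for L = 7.580/1 = 7.580
Smallest n/ν is X → limiting reagent.
n(A) = (2/3) × 18.03 = 12.02 mol
mass = 12.02 × 505.20 = 6073 g

6070 g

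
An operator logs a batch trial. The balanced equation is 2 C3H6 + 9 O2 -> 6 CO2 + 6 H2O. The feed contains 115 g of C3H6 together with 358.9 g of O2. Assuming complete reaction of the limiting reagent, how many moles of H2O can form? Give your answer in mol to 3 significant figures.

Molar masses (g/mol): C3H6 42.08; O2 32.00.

7.48 mol

n(C3H6) = 115.0 / 42.08 = 2.733 mol
n(O2) = 358.9 / 32.00 = 11.22 mol
n/ν → C3H6: 1.367, O2: 1.247; O2 is limiting.
n(H2O) = (6/9) × 11.22 = 7.480 mol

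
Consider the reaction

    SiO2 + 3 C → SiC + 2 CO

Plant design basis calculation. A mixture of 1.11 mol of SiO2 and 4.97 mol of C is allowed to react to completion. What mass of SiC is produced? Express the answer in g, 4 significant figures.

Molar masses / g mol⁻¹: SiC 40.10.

44.51 g

n(SiO2) = 1.110 mol
n(C) = 4.970 mol
n/ν for SiO2 = 1.110/1 = 1.110
n/ν for C = 4.970/3 = 1.657
Smallest n/ν is SiO2 → limiting reagent.
n(SiC) = (1/1) × 1.110 = 1.110 mol
mass = 1.110 × 40.10 = 44.51 g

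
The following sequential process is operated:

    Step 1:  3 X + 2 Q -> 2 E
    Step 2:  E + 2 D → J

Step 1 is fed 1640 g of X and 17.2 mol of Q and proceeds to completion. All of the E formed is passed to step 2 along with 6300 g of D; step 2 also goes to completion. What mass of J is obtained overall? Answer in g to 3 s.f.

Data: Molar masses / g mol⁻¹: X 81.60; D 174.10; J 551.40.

Step 1:
n(X) = 1640 / 81.60 = 20.10 mol
n(Q) = 17.20 mol
n/ν for X = 20.10/3 = 6.700
n/ν for Q = 17.20/2 = 8.600
Smallest n/ν is X → limiting reagent.
n(E) produced = (2/3) × 20.10 = 13.40 mol
Step 2:
n(E) available = 13.40 mol
n(D) = 6300 / 174.10 = 36.19 mol
n/ν for E = 13.40/1 = 13.40
n/ν for D = 36.19/2 = 18.10
Smallest n/ν is E → limiting reagent.
n(J) = (1/1) × 13.40 = 13.40 mol
mass = 13.40 × 551.40 = 7389 g

7390 g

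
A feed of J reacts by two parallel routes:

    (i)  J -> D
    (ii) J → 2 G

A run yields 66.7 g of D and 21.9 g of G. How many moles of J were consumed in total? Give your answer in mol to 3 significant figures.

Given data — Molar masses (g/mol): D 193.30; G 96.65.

0.458 mol

n(D) = 66.7 / 193.30 = 0.3451 mol
n(G) = 21.9 / 96.65 = 0.2266 mol
n(J) via (i) = (1/1)×0.3451 = 0.3451 mol
n(J) via (ii) = (1/2)×0.2266 = 0.1133 mol
total n(J) = 0.3451 + 0.1133 = 0.4584 mol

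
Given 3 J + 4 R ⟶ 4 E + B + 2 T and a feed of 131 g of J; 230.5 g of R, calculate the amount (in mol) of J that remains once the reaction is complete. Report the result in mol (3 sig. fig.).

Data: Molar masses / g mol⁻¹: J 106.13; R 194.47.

0.345 mol

n(J) = 131.0 / 106.13 = 1.234 mol
n(R) = 230.5 / 194.47 = 1.185 mol
n/ν → J: 0.4113, R: 0.2963; R is limiting.
J consumed = (3/4) × 1.185 = 0.8888 mol
J remaining = 1.234 − 0.8888 = 0.3452 mol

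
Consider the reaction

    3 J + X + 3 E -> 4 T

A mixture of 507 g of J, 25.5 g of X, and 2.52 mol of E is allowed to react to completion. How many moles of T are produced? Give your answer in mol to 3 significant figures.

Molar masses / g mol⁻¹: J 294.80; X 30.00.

2.29 mol

n(J) = 507.0 / 294.80 = 1.720 mol
n(X) = 25.50 / 30.00 = 0.8500 mol
n(E) = 2.520 mol
n/ν → J: 0.5733, X: 0.8500, E: 0.8400; J is limiting.
n(T) = (4/3) × 1.720 = 2.293 mol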